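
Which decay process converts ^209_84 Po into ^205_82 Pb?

alpha decay

ΔA = 205 − 209 = -4; ΔZ = 82 − 84 = -2.
A drops by 4 and Z drops by 2 — the signature of alpha emission.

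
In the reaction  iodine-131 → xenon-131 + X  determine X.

beta-minus particle

Conserve mass number: 131 = 131 + A, so A = 0.
Conserve atomic number: 53 = 54 + Z, so Z = -1.
A = 0 and Z = -1 is e⁻ — a beta-minus particle.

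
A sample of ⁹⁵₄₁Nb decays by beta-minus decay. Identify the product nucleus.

Mo-95

Beta-minus decay: mass number changes by +0, atomic number by +1.
A: 95 = 95; Z: 41 + 1 = 42.
Z = 42 is molybdenum, so the daughter is ⁹⁵₄₂Mo.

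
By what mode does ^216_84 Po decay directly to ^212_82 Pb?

ΔA = 212 − 216 = -4; ΔZ = 82 − 84 = -2.
A drops by 4 and Z drops by 2 — the signature of alpha emission.

alpha decay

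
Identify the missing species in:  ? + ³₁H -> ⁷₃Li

Conserve mass number: A + 3 = 7, so A = 4.
Conserve atomic number: Z + 1 = 3, so Z = 2.
A = 4 and Z = 2 is ⁴₂He — an alpha particle.

alpha particle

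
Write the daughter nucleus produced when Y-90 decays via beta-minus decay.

Beta-minus decay: mass number changes by +0, atomic number by +1.
A: 90 = 90; Z: 39 + 1 = 40.
Z = 40 is zirconium, so the daughter is Zr-90.

Zr-90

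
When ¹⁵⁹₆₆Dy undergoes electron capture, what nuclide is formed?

Tb-159

Electron capture: mass number changes by +0, atomic number by -1.
A: 159 = 159; Z: 66 − 1 = 65.
Z = 65 is terbium, so the daughter is ¹⁵⁹₆₅Tb.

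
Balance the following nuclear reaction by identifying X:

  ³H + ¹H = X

He-4

Conserve mass number: 3 + 1 = A, so A = 4.
Conserve atomic number: 1 + 1 = Z, so Z = 2.
A = 4 and Z = 2 is ⁴He — an alpha particle.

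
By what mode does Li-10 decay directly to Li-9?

neutron emission

ΔA = 9 − 10 = -1; ΔZ = 3 − 3 = +0.
A drops by 1 with Z unchanged — a neutron was emitted.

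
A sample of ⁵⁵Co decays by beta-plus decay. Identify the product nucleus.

Fe-55

Beta-plus decay: mass number changes by +0, atomic number by -1.
A: 55 = 55; Z: 27 − 1 = 26.
Z = 26 is iron, so the daughter is ⁵⁵Fe.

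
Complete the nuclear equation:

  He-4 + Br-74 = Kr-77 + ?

Conserve mass number: 4 + 74 = 77 + A, so A = 1.
Conserve atomic number: 2 + 35 = 36 + Z, so Z = 1.
A = 1 and Z = 1 is H-1 — a proton.

proton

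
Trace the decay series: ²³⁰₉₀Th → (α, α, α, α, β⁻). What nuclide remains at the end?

Start: (A, Z) = (230, 90).
After α: (226, 88).
After α: (222, 86).
After α: (218, 84).
After α: (214, 82).
After β⁻: (214, 83).
Z = 83 is bismuth.

Bi-214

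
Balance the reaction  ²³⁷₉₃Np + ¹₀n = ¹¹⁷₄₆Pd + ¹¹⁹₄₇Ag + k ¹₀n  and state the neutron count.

Conserve mass number: 238 = 117 + 119 + k, so k = 238 − 236 = 2.
Check atomic number: 93 = 46 + 47 + 0 = 93. ✓

2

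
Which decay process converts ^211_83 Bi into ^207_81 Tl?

ΔA = 207 − 211 = -4; ΔZ = 81 − 83 = -2.
A drops by 4 and Z drops by 2 — the signature of alpha emission.

alpha decay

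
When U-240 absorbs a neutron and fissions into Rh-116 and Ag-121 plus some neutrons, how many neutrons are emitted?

4

Conserve mass number: 241 = 116 + 121 + k, so k = 241 − 237 = 4.
Check atomic number: 92 = 45 + 47 + 0 = 92. ✓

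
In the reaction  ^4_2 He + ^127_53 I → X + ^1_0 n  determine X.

Conserve mass number: 4 + 127 = A + 1, so A = 130.
Conserve atomic number: 2 + 53 = Z + 0, so Z = 55.
Z = 55 is caesium, so the species is ^130_55 Cs.

Cs-130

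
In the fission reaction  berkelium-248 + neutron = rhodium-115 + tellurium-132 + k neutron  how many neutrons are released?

Conserve mass number: 249 = 115 + 132 + k, so k = 249 − 247 = 2.
Check atomic number: 97 = 45 + 52 + 0 = 97. ✓

2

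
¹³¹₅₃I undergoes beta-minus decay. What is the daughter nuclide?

Xe-131

Beta-minus decay: mass number changes by +0, atomic number by +1.
A: 131 = 131; Z: 53 + 1 = 54.
Z = 54 is xenon, so the daughter is ¹³¹₅₄Xe.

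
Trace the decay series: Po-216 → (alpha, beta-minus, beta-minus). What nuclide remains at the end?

Start: (A, Z) = (216, 84).
After α: (212, 82).
After β⁻: (212, 83).
After β⁻: (212, 84).
Z = 84 is polonium.

Po-212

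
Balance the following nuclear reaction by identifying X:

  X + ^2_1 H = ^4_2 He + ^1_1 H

Conserve mass number: A + 2 = 4 + 1, so A = 3.
Conserve atomic number: Z + 1 = 2 + 1, so Z = 2.
Z = 2 is helium, so the species is ^3_2 He.

He-3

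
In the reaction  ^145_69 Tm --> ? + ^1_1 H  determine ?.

Er-144

Conserve mass number: 145 = A + 1, so A = 144.
Conserve atomic number: 69 = Z + 1, so Z = 68.
Z = 68 is erbium, so the species is ^144_68 Er.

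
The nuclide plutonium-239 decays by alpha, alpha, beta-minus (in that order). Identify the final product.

Pa-231

Start: (A, Z) = (239, 94).
After α: (235, 92).
After α: (231, 90).
After β⁻: (231, 91).
Z = 91 is protactinium.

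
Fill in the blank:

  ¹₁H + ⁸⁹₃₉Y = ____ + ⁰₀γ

Zr-90

Conserve mass number: 1 + 89 = A + 0, so A = 90.
Conserve atomic number: 1 + 39 = Z + 0, so Z = 40.
Z = 40 is zirconium, so the species is ⁹⁰₄₀Zr.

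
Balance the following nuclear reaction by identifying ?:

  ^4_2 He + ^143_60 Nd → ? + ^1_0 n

Sm-146

Conserve mass number: 4 + 143 = A + 1, so A = 146.
Conserve atomic number: 2 + 60 = Z + 0, so Z = 62.
Z = 62 is samarium, so the species is ^146_62 Sm.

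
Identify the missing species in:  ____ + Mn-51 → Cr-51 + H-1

neutron

Conserve mass number: A + 51 = 51 + 1, so A = 1.
Conserve atomic number: Z + 25 = 24 + 1, so Z = 0.
A = 1 and Z = 0 is n — a neutron.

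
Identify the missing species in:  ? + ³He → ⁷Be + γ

Conserve mass number: A + 3 = 7 + 0, so A = 4.
Conserve atomic number: Z + 2 = 4 + 0, so Z = 2.
A = 4 and Z = 2 is ⁴He — an alpha particle.

alpha particle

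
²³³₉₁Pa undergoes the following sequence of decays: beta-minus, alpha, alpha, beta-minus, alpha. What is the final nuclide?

Fr-221

Start: (A, Z) = (233, 91).
After β⁻: (233, 92).
After α: (229, 90).
After α: (225, 88).
After β⁻: (225, 89).
After α: (221, 87).
Z = 87 is francium.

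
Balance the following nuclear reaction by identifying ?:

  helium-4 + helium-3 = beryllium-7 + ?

Conserve mass number: 4 + 3 = 7 + A, so A = 0.
Conserve atomic number: 2 + 2 = 4 + Z, so Z = 0.
A = 0 and Z = 0 is γ — a gamma ray.

gamma ray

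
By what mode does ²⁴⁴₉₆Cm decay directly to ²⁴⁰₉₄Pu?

ΔA = 240 − 244 = -4; ΔZ = 94 − 96 = -2.
A drops by 4 and Z drops by 2 — the signature of alpha emission.

alpha decay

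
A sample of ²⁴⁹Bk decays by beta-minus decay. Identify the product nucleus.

Cf-249

Beta-minus decay: mass number changes by +0, atomic number by +1.
A: 249 = 249; Z: 97 + 1 = 98.
Z = 98 is californium, so the daughter is ²⁴⁹Cf.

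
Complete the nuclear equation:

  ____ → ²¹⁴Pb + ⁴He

Po-218

Conserve mass number: A = 214 + 4, so A = 218.
Conserve atomic number: Z = 82 + 2, so Z = 84.
Z = 84 is polonium, so the species is ²¹⁸Po.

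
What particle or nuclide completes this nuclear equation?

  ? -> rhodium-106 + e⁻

Ru-106

Conserve mass number: A = 106 + 0, so A = 106.
Conserve atomic number: Z = 45 − 1, so Z = 44.
Z = 44 is ruthenium, so the species is ruthenium-106.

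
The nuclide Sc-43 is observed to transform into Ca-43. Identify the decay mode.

beta-plus decay or electron capture

ΔA = 43 − 43 = 0; ΔZ = 20 − 21 = -1.
A is unchanged and Z drops by 1 — a proton has become a neutron (β⁺ emission or electron capture).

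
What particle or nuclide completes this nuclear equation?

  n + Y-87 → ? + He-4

Rb-84

Conserve mass number: 1 + 87 = A + 4, so A = 84.
Conserve atomic number: 0 + 39 = Z + 2, so Z = 37.
Z = 37 is rubidium, so the species is Rb-84.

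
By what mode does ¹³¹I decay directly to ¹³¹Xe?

ΔA = 131 − 131 = 0; ΔZ = 54 − 53 = +1.
A is unchanged and Z rises by 1 — a neutron has become a proton (β⁻ decay).

beta-minus decay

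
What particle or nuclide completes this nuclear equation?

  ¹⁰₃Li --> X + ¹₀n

Conserve mass number: 10 = A + 1, so A = 9.
Conserve atomic number: 3 = Z + 0, so Z = 3.
Z = 3 is lithium, so the species is ⁹₃Li.

Li-9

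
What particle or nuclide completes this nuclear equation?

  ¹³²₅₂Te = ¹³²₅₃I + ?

Conserve mass number: 132 = 132 + A, so A = 0.
Conserve atomic number: 52 = 53 + Z, so Z = -1.
A = 0 and Z = -1 is ⁰₋₁e — a beta-minus particle.

beta-minus particle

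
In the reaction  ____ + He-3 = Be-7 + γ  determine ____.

alpha particle

Conserve mass number: A + 3 = 7 + 0, so A = 4.
Conserve atomic number: Z + 2 = 4 + 0, so Z = 2.
A = 4 and Z = 2 is He-4 — an alpha particle.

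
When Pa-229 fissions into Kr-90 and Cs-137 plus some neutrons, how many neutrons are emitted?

2

Conserve mass number: 229 = 90 + 137 + k, so k = 229 − 227 = 2.
Check atomic number: 91 = 36 + 55 + 0 = 91. ✓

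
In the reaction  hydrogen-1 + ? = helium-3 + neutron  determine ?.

Conserve mass number: 1 + A = 3 + 1, so A = 3.
Conserve atomic number: 1 + Z = 2 + 0, so Z = 1.
A = 3 and Z = 1 is hydrogen-3 — a triton.

triton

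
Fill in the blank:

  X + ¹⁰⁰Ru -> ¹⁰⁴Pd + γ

Conserve mass number: A + 100 = 104 + 0, so A = 4.
Conserve atomic number: Z + 44 = 46 + 0, so Z = 2.
A = 4 and Z = 2 is ⁴He — an alpha particle.

alpha particle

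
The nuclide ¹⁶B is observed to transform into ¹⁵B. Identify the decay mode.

ΔA = 15 − 16 = -1; ΔZ = 5 − 5 = +0.
A drops by 1 with Z unchanged — a neutron was emitted.

neutron emission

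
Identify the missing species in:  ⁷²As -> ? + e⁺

Conserve mass number: 72 = A + 0, so A = 72.
Conserve atomic number: 33 = Z + 1, so Z = 32.
Z = 32 is germanium, so the species is ⁷²Ge.

Ge-72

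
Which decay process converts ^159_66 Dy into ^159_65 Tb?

beta-plus decay or electron capture

ΔA = 159 − 159 = 0; ΔZ = 65 − 66 = -1.
A is unchanged and Z drops by 1 — a proton has become a neutron (β⁺ emission or electron capture).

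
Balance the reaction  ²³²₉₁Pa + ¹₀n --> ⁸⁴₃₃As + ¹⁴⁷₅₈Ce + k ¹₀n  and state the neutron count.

2

Conserve mass number: 233 = 84 + 147 + k, so k = 233 − 231 = 2.
Check atomic number: 91 = 33 + 58 + 0 = 91. ✓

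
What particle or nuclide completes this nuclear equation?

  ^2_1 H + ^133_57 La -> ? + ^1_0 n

Conserve mass number: 2 + 133 = A + 1, so A = 134.
Conserve atomic number: 1 + 57 = Z + 0, so Z = 58.
Z = 58 is cerium, so the species is ^134_58 Ce.

Ce-134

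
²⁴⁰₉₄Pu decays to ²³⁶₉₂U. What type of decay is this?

alpha decay

ΔA = 236 − 240 = -4; ΔZ = 92 − 94 = -2.
A drops by 4 and Z drops by 2 — the signature of alpha emission.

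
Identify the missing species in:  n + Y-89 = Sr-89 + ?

proton

Conserve mass number: 1 + 89 = 89 + A, so A = 1.
Conserve atomic number: 0 + 39 = 38 + Z, so Z = 1.
A = 1 and Z = 1 is H-1 — a proton.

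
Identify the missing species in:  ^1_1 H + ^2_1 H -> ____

Conserve mass number: 1 + 2 = A, so A = 3.
Conserve atomic number: 1 + 1 = Z, so Z = 2.
Z = 2 is helium, so the species is ^3_2 He.

He-3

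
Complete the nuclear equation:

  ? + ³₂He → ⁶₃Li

triton

Conserve mass number: A + 3 = 6, so A = 3.
Conserve atomic number: Z + 2 = 3, so Z = 1.
A = 3 and Z = 1 is ³₁H — a triton.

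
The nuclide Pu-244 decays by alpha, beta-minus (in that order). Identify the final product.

Start: (A, Z) = (244, 94).
After α: (240, 92).
After β⁻: (240, 93).
Z = 93 is neptunium.

Np-240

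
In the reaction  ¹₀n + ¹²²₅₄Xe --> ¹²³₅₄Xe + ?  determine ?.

gamma ray

Conserve mass number: 1 + 122 = 123 + A, so A = 0.
Conserve atomic number: 0 + 54 = 54 + Z, so Z = 0.
A = 0 and Z = 0 is ⁰₀γ — a gamma ray.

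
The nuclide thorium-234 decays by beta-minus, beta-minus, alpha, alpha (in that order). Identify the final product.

Ra-226

Start: (A, Z) = (234, 90).
After β⁻: (234, 91).
After β⁻: (234, 92).
After α: (230, 90).
After α: (226, 88).
Z = 88 is radium.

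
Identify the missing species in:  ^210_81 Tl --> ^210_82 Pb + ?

beta-minus particle

Conserve mass number: 210 = 210 + A, so A = 0.
Conserve atomic number: 81 = 82 + Z, so Z = -1.
A = 0 and Z = -1 is ^0_-1 e — a beta-minus particle.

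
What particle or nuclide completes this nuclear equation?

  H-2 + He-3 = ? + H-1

He-4

Conserve mass number: 2 + 3 = A + 1, so A = 4.
Conserve atomic number: 1 + 2 = Z + 1, so Z = 2.
A = 4 and Z = 2 is He-4 — an alpha particle.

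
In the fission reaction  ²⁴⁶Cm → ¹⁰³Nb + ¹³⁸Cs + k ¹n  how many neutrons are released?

5

Conserve mass number: 246 = 103 + 138 + k, so k = 246 − 241 = 5.
Check atomic number: 96 = 41 + 55 + 0 = 96. ✓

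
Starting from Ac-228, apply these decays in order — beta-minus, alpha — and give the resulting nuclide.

Start: (A, Z) = (228, 89).
After β⁻: (228, 90).
After α: (224, 88).
Z = 88 is radium.

Ra-224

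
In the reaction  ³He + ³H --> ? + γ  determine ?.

Li-6

Conserve mass number: 3 + 3 = A + 0, so A = 6.
Conserve atomic number: 2 + 1 = Z + 0, so Z = 3.
Z = 3 is lithium, so the species is ⁶Li.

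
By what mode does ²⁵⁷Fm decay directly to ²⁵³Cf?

alpha decay

ΔA = 253 − 257 = -4; ΔZ = 98 − 100 = -2.
A drops by 4 and Z drops by 2 — the signature of alpha emission.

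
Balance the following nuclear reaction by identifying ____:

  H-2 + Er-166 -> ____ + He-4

Ho-164

Conserve mass number: 2 + 166 = A + 4, so A = 164.
Conserve atomic number: 1 + 68 = Z + 2, so Z = 67.
Z = 67 is holmium, so the species is Ho-164.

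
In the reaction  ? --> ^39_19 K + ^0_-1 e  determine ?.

Conserve mass number: A = 39 + 0, so A = 39.
Conserve atomic number: Z = 19 − 1, so Z = 18.
Z = 18 is argon, so the species is ^39_18 Ar.

Ar-39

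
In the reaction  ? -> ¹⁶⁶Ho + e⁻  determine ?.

Dy-166

Conserve mass number: A = 166 + 0, so A = 166.
Conserve atomic number: Z = 67 − 1, so Z = 66.
Z = 66 is dysprosium, so the species is ¹⁶⁶Dy.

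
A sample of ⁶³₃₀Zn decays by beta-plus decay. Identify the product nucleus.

Cu-63

Beta-plus decay: mass number changes by +0, atomic number by -1.
A: 63 = 63; Z: 30 − 1 = 29.
Z = 29 is copper, so the daughter is ⁶³₂₉Cu.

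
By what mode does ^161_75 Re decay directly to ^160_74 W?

ΔA = 160 − 161 = -1; ΔZ = 74 − 75 = -1.
A drops by 1 and Z drops by 1 — a proton was emitted.

proton emission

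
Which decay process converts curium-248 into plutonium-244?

ΔA = 244 − 248 = -4; ΔZ = 94 − 96 = -2.
A drops by 4 and Z drops by 2 — the signature of alpha emission.

alpha decay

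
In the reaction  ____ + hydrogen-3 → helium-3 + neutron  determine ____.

Conserve mass number: A + 3 = 3 + 1, so A = 1.
Conserve atomic number: Z + 1 = 2 + 0, so Z = 1.
A = 1 and Z = 1 is hydrogen-1 — a proton.

proton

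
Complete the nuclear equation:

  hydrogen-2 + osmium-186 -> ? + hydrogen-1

Conserve mass number: 2 + 186 = A + 1, so A = 187.
Conserve atomic number: 1 + 76 = Z + 1, so Z = 76.
Z = 76 is osmium, so the species is osmium-187.

Os-187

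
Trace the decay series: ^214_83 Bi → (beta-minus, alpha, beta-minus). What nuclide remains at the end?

Bi-210

Start: (A, Z) = (214, 83).
After β⁻: (214, 84).
After α: (210, 82).
After β⁻: (210, 83).
Z = 83 is bismuth.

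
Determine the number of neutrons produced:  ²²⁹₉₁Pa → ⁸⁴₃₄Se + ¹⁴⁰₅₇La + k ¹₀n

5

Conserve mass number: 229 = 84 + 140 + k, so k = 229 − 224 = 5.
Check atomic number: 91 = 34 + 57 + 0 = 91. ✓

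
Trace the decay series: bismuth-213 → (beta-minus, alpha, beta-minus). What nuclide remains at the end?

Bi-209

Start: (A, Z) = (213, 83).
After β⁻: (213, 84).
After α: (209, 82).
After β⁻: (209, 83).
Z = 83 is bismuth.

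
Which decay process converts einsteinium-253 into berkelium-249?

ΔA = 249 − 253 = -4; ΔZ = 97 − 99 = -2.
A drops by 4 and Z drops by 2 — the signature of alpha emission.

alpha decay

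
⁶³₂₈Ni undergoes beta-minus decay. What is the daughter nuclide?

Cu-63

Beta-minus decay: mass number changes by +0, atomic number by +1.
A: 63 = 63; Z: 28 + 1 = 29.
Z = 29 is copper, so the daughter is ⁶³₂₉Cu.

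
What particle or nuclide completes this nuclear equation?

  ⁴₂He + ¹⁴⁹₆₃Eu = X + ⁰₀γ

Conserve mass number: 4 + 149 = A + 0, so A = 153.
Conserve atomic number: 2 + 63 = Z + 0, so Z = 65.
Z = 65 is terbium, so the species is ¹⁵³₆₅Tb.

Tb-153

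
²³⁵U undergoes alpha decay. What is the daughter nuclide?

Alpha decay: mass number changes by -4, atomic number by -2.
A: 235 − 4 = 231; Z: 92 − 2 = 90.
Z = 90 is thorium, so the daughter is ²³¹Th.

Th-231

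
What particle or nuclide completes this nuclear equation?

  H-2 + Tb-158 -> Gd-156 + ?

Conserve mass number: 2 + 158 = 156 + A, so A = 4.
Conserve atomic number: 1 + 65 = 64 + Z, so Z = 2.
A = 4 and Z = 2 is He-4 — an alpha particle.

alpha particle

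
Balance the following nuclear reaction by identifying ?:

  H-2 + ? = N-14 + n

Conserve mass number: 2 + A = 14 + 1, so A = 13.
Conserve atomic number: 1 + Z = 7 + 0, so Z = 6.
Z = 6 is carbon, so the species is C-13.

C-13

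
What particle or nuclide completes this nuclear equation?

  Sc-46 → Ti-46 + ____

beta-minus particle

Conserve mass number: 46 = 46 + A, so A = 0.
Conserve atomic number: 21 = 22 + Z, so Z = -1.
A = 0 and Z = -1 is e⁻ — a beta-minus particle.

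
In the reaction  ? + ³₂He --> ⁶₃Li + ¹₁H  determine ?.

Conserve mass number: A + 3 = 6 + 1, so A = 4.
Conserve atomic number: Z + 2 = 3 + 1, so Z = 2.
A = 4 and Z = 2 is ⁴₂He — an alpha particle.

alpha particle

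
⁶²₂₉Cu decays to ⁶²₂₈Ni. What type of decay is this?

ΔA = 62 − 62 = 0; ΔZ = 28 − 29 = -1.
A is unchanged and Z drops by 1 — a proton has become a neutron (β⁺ emission or electron capture).

beta-plus decay or electron capture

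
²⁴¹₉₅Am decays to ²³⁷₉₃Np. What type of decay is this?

alpha decay

ΔA = 237 − 241 = -4; ΔZ = 93 − 95 = -2.
A drops by 4 and Z drops by 2 — the signature of alpha emission.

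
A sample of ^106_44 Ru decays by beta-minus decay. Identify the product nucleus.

Beta-minus decay: mass number changes by +0, atomic number by +1.
A: 106 = 106; Z: 44 + 1 = 45.
Z = 45 is rhodium, so the daughter is ^106_45 Rh.

Rh-106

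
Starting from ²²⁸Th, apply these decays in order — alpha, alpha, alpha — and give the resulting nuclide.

Start: (A, Z) = (228, 90).
After α: (224, 88).
After α: (220, 86).
After α: (216, 84).
Z = 84 is polonium.

Po-216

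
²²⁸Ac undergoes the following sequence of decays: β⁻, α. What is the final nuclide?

Start: (A, Z) = (228, 89).
After β⁻: (228, 90).
After α: (224, 88).
Z = 88 is radium.

Ra-224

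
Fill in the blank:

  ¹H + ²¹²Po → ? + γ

Conserve mass number: 1 + 212 = A + 0, so A = 213.
Conserve atomic number: 1 + 84 = Z + 0, so Z = 85.
Z = 85 is astatine, so the species is ²¹³At.

At-213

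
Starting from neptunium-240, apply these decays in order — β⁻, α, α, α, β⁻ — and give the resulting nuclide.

Ac-228

Start: (A, Z) = (240, 93).
After β⁻: (240, 94).
After α: (236, 92).
After α: (232, 90).
After α: (228, 88).
After β⁻: (228, 89).
Z = 89 is actinium.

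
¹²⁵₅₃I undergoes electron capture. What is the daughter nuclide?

Te-125

Electron capture: mass number changes by +0, atomic number by -1.
A: 125 = 125; Z: 53 − 1 = 52.
Z = 52 is tellurium, so the daughter is ¹²⁵₅₂Te.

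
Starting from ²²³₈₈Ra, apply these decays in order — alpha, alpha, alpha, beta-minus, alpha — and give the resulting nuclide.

Tl-207

Start: (A, Z) = (223, 88).
After α: (219, 86).
After α: (215, 84).
After α: (211, 82).
After β⁻: (211, 83).
After α: (207, 81).
Z = 81 is thallium.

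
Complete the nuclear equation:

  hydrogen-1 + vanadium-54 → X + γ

Cr-55

Conserve mass number: 1 + 54 = A + 0, so A = 55.
Conserve atomic number: 1 + 23 = Z + 0, so Z = 24.
Z = 24 is chromium, so the species is chromium-55.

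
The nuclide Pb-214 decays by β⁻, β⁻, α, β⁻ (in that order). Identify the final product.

Start: (A, Z) = (214, 82).
After β⁻: (214, 83).
After β⁻: (214, 84).
After α: (210, 82).
After β⁻: (210, 83).
Z = 83 is bismuth.

Bi-210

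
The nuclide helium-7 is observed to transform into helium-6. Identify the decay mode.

ΔA = 6 − 7 = -1; ΔZ = 2 − 2 = +0.
A drops by 1 with Z unchanged — a neutron was emitted.

neutron emission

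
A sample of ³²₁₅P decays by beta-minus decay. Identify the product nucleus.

S-32

Beta-minus decay: mass number changes by +0, atomic number by +1.
A: 32 = 32; Z: 15 + 1 = 16.
Z = 16 is sulfur, so the daughter is ³²₁₆S.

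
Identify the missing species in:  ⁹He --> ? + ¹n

He-8

Conserve mass number: 9 = A + 1, so A = 8.
Conserve atomic number: 2 = Z + 0, so Z = 2.
Z = 2 is helium, so the species is ⁸He.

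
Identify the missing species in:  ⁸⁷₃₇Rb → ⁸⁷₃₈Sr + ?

beta-minus particle

Conserve mass number: 87 = 87 + A, so A = 0.
Conserve atomic number: 37 = 38 + Z, so Z = -1.
A = 0 and Z = -1 is ⁰₋₁e — a beta-minus particle.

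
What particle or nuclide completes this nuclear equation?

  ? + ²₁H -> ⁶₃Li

Conserve mass number: A + 2 = 6, so A = 4.
Conserve atomic number: Z + 1 = 3, so Z = 2.
A = 4 and Z = 2 is ⁴₂He — an alpha particle.

alpha particle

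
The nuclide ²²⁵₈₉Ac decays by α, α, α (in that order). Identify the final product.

Bi-213

Start: (A, Z) = (225, 89).
After α: (221, 87).
After α: (217, 85).
After α: (213, 83).
Z = 83 is bismuth.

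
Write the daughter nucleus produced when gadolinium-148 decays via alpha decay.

Sm-144

Alpha decay: mass number changes by -4, atomic number by -2.
A: 148 − 4 = 144; Z: 64 − 2 = 62.
Z = 62 is samarium, so the daughter is samarium-144.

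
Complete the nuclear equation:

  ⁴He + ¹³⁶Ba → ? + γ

Conserve mass number: 4 + 136 = A + 0, so A = 140.
Conserve atomic number: 2 + 56 = Z + 0, so Z = 58.
Z = 58 is cerium, so the species is ¹⁴⁰Ce.

Ce-140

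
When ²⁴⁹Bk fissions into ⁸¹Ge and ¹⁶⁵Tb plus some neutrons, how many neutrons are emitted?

3

Conserve mass number: 249 = 81 + 165 + k, so k = 249 − 246 = 3.
Check atomic number: 97 = 32 + 65 + 0 = 97. ✓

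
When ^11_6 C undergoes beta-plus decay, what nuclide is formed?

B-11

Beta-plus decay: mass number changes by +0, atomic number by -1.
A: 11 = 11; Z: 6 − 1 = 5.
Z = 5 is boron, so the daughter is ^11_5 B.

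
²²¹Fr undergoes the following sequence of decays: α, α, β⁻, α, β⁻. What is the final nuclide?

Start: (A, Z) = (221, 87).
After α: (217, 85).
After α: (213, 83).
After β⁻: (213, 84).
After α: (209, 82).
After β⁻: (209, 83).
Z = 83 is bismuth.

Bi-209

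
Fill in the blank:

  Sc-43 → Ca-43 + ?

Conserve mass number: 43 = 43 + A, so A = 0.
Conserve atomic number: 21 = 20 + Z, so Z = 1.
A = 0 and Z = 1 is e⁺ — a positron.

positron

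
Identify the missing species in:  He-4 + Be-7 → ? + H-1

B-10

Conserve mass number: 4 + 7 = A + 1, so A = 10.
Conserve atomic number: 2 + 4 = Z + 1, so Z = 5.
Z = 5 is boron, so the species is B-10.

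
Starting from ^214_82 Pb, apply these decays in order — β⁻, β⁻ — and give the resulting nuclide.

Po-214

Start: (A, Z) = (214, 82).
After β⁻: (214, 83).
After β⁻: (214, 84).
Z = 84 is polonium.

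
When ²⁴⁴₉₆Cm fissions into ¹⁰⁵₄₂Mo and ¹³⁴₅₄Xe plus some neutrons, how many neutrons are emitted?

5

Conserve mass number: 244 = 105 + 134 + k, so k = 244 − 239 = 5.
Check atomic number: 96 = 42 + 54 + 0 = 96. ✓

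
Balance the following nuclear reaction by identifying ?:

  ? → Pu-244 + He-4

Cm-248

Conserve mass number: A = 244 + 4, so A = 248.
Conserve atomic number: Z = 94 + 2, so Z = 96.
Z = 96 is curium, so the species is Cm-248.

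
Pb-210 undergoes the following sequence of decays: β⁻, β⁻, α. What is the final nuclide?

Pb-206

Start: (A, Z) = (210, 82).
After β⁻: (210, 83).
After β⁻: (210, 84).
After α: (206, 82).
Z = 82 is lead.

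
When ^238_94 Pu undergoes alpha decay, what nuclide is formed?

Alpha decay: mass number changes by -4, atomic number by -2.
A: 238 − 4 = 234; Z: 94 − 2 = 92.
Z = 92 is uranium, so the daughter is ^234_92 U.

U-234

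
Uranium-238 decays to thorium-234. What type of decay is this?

ΔA = 234 − 238 = -4; ΔZ = 90 − 92 = -2.
A drops by 4 and Z drops by 2 — the signature of alpha emission.

alpha decay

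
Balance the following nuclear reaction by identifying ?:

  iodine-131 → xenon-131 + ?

Conserve mass number: 131 = 131 + A, so A = 0.
Conserve atomic number: 53 = 54 + Z, so Z = -1.
A = 0 and Z = -1 is e⁻ — a beta-minus particle.

beta-minus particle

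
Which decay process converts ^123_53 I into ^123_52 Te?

beta-plus decay or electron capture

ΔA = 123 − 123 = 0; ΔZ = 52 − 53 = -1.
A is unchanged and Z drops by 1 — a proton has become a neutron (β⁺ emission or electron capture).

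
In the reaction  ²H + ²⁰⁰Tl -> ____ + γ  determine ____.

Pb-202

Conserve mass number: 2 + 200 = A + 0, so A = 202.
Conserve atomic number: 1 + 81 = Z + 0, so Z = 82.
Z = 82 is lead, so the species is ²⁰²Pb.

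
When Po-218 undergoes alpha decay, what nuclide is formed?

Alpha decay: mass number changes by -4, atomic number by -2.
A: 218 − 4 = 214; Z: 84 − 2 = 82.
Z = 82 is lead, so the daughter is Pb-214.

Pb-214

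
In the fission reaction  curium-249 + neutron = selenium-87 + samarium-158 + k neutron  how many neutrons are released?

Conserve mass number: 250 = 87 + 158 + k, so k = 250 − 245 = 5.
Check atomic number: 96 = 34 + 62 + 0 = 96. ✓

5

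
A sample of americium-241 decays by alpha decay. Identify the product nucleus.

Np-237

Alpha decay: mass number changes by -4, atomic number by -2.
A: 241 − 4 = 237; Z: 95 − 2 = 93.
Z = 93 is neptunium, so the daughter is neptunium-237.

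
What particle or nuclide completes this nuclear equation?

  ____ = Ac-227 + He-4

Conserve mass number: A = 227 + 4, so A = 231.
Conserve atomic number: Z = 89 + 2, so Z = 91.
Z = 91 is protactinium, so the species is Pa-231.

Pa-231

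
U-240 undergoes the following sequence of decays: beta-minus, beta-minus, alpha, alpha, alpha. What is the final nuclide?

Start: (A, Z) = (240, 92).
After β⁻: (240, 93).
After β⁻: (240, 94).
After α: (236, 92).
After α: (232, 90).
After α: (228, 88).
Z = 88 is radium.

Ra-228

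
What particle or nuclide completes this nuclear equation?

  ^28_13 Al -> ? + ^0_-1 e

Conserve mass number: 28 = A + 0, so A = 28.
Conserve atomic number: 13 = Z − 1, so Z = 14.
Z = 14 is silicon, so the species is ^28_14 Si.

Si-28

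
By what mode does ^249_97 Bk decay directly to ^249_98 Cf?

ΔA = 249 − 249 = 0; ΔZ = 98 − 97 = +1.
A is unchanged and Z rises by 1 — a neutron has become a proton (β⁻ decay).

beta-minus decay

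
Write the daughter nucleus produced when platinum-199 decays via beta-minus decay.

Beta-minus decay: mass number changes by +0, atomic number by +1.
A: 199 = 199; Z: 78 + 1 = 79.
Z = 79 is gold, so the daughter is gold-199.

Au-199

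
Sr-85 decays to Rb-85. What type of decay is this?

ΔA = 85 − 85 = 0; ΔZ = 37 − 38 = -1.
A is unchanged and Z drops by 1 — a proton has become a neutron (β⁺ emission or electron capture).

beta-plus decay or electron capture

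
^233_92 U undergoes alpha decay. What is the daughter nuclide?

Th-229

Alpha decay: mass number changes by -4, atomic number by -2.
A: 233 − 4 = 229; Z: 92 − 2 = 90.
Z = 90 is thorium, so the daughter is ^229_90 Th.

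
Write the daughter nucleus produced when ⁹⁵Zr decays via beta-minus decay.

Nb-95

Beta-minus decay: mass number changes by +0, atomic number by +1.
A: 95 = 95; Z: 40 + 1 = 41.
Z = 41 is niobium, so the daughter is ⁹⁵Nb.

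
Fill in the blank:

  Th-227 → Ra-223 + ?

alpha particle

Conserve mass number: 227 = 223 + A, so A = 4.
Conserve atomic number: 90 = 88 + Z, so Z = 2.
A = 4 and Z = 2 is He-4 — an alpha particle.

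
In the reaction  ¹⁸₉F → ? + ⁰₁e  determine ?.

Conserve mass number: 18 = A + 0, so A = 18.
Conserve atomic number: 9 = Z + 1, so Z = 8.
Z = 8 is oxygen, so the species is ¹⁸₈O.

O-18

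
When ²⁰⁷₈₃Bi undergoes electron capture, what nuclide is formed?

Electron capture: mass number changes by +0, atomic number by -1.
A: 207 = 207; Z: 83 − 1 = 82.
Z = 82 is lead, so the daughter is ²⁰⁷₈₂Pb.

Pb-207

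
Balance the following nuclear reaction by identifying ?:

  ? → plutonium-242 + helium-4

Conserve mass number: A = 242 + 4, so A = 246.
Conserve atomic number: Z = 94 + 2, so Z = 96.
Z = 96 is curium, so the species is curium-246.

Cm-246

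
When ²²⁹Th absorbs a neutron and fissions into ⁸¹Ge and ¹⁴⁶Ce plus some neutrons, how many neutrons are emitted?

3

Conserve mass number: 230 = 81 + 146 + k, so k = 230 − 227 = 3.
Check atomic number: 90 = 32 + 58 + 0 = 90. ✓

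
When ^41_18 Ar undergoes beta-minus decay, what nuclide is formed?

K-41

Beta-minus decay: mass number changes by +0, atomic number by +1.
A: 41 = 41; Z: 18 + 1 = 19.
Z = 19 is potassium, so the daughter is ^41_19 K.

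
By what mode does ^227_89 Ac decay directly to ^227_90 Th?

beta-minus decay

ΔA = 227 − 227 = 0; ΔZ = 90 − 89 = +1.
A is unchanged and Z rises by 1 — a neutron has become a proton (β⁻ decay).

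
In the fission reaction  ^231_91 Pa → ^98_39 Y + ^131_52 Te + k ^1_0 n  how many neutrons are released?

Conserve mass number: 231 = 98 + 131 + k, so k = 231 − 229 = 2.
Check atomic number: 91 = 39 + 52 + 0 = 91. ✓

2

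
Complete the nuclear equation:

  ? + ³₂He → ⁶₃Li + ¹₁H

Conserve mass number: A + 3 = 6 + 1, so A = 4.
Conserve atomic number: Z + 2 = 3 + 1, so Z = 2.
A = 4 and Z = 2 is ⁴₂He — an alpha particle.

alpha particle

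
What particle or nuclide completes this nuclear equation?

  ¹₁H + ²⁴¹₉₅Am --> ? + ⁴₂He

Conserve mass number: 1 + 241 = A + 4, so A = 238.
Conserve atomic number: 1 + 95 = Z + 2, so Z = 94.
Z = 94 is plutonium, so the species is ²³⁸₉₄Pu.

Pu-238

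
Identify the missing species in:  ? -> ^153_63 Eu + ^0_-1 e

Conserve mass number: A = 153 + 0, so A = 153.
Conserve atomic number: Z = 63 − 1, so Z = 62.
Z = 62 is samarium, so the species is ^153_62 Sm.

Sm-153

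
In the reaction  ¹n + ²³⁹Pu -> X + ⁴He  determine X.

U-236

Conserve mass number: 1 + 239 = A + 4, so A = 236.
Conserve atomic number: 0 + 94 = Z + 2, so Z = 92.
Z = 92 is uranium, so the species is ²³⁶U.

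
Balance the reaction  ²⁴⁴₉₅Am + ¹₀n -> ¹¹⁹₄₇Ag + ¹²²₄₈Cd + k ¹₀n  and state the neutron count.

Conserve mass number: 245 = 119 + 122 + k, so k = 245 − 241 = 4.
Check atomic number: 95 = 47 + 48 + 0 = 95. ✓

4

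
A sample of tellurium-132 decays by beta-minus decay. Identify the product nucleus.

I-132

Beta-minus decay: mass number changes by +0, atomic number by +1.
A: 132 = 132; Z: 52 + 1 = 53.
Z = 53 is iodine, so the daughter is iodine-132.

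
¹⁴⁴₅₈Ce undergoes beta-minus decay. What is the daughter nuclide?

Pr-144

Beta-minus decay: mass number changes by +0, atomic number by +1.
A: 144 = 144; Z: 58 + 1 = 59.
Z = 59 is praseodymium, so the daughter is ¹⁴⁴₅₉Pr.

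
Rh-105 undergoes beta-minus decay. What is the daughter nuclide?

Beta-minus decay: mass number changes by +0, atomic number by +1.
A: 105 = 105; Z: 45 + 1 = 46.
Z = 46 is palladium, so the daughter is Pd-105.

Pd-105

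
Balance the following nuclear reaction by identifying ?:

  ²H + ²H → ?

He-4

Conserve mass number: 2 + 2 = A, so A = 4.
Conserve atomic number: 1 + 1 = Z, so Z = 2.
A = 4 and Z = 2 is ⁴He — an alpha particle.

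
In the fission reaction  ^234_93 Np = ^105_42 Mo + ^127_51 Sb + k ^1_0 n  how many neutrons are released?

Conserve mass number: 234 = 105 + 127 + k, so k = 234 − 232 = 2.
Check atomic number: 93 = 42 + 51 + 0 = 93. ✓

2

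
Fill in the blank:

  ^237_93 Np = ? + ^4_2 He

Pa-233

Conserve mass number: 237 = A + 4, so A = 233.
Conserve atomic number: 93 = Z + 2, so Z = 91.
Z = 91 is protactinium, so the species is ^233_91 Pa.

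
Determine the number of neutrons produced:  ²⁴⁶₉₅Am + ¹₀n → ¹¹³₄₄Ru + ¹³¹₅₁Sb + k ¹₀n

3

Conserve mass number: 247 = 113 + 131 + k, so k = 247 − 244 = 3.
Check atomic number: 95 = 44 + 51 + 0 = 95. ✓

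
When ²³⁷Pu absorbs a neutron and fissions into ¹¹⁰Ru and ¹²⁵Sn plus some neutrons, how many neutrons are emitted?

Conserve mass number: 238 = 110 + 125 + k, so k = 238 − 235 = 3.
Check atomic number: 94 = 44 + 50 + 0 = 94. ✓

3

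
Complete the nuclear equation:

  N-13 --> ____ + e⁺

C-13

Conserve mass number: 13 = A + 0, so A = 13.
Conserve atomic number: 7 = Z + 1, so Z = 6.
Z = 6 is carbon, so the species is C-13.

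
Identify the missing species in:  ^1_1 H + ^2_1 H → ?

Conserve mass number: 1 + 2 = A, so A = 3.
Conserve atomic number: 1 + 1 = Z, so Z = 2.
Z = 2 is helium, so the species is ^3_2 He.

He-3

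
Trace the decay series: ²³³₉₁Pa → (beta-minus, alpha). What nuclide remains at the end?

Th-229

Start: (A, Z) = (233, 91).
After β⁻: (233, 92).
After α: (229, 90).
Z = 90 is thorium.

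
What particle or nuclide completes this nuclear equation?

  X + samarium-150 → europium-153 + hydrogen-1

Conserve mass number: A + 150 = 153 + 1, so A = 4.
Conserve atomic number: Z + 62 = 63 + 1, so Z = 2.
A = 4 and Z = 2 is helium-4 — an alpha particle.

alpha particle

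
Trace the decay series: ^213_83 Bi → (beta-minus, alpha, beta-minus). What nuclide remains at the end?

Start: (A, Z) = (213, 83).
After β⁻: (213, 84).
After α: (209, 82).
After β⁻: (209, 83).
Z = 83 is bismuth.

Bi-209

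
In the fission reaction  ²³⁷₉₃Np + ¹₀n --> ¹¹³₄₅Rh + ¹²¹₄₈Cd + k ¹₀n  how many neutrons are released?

4

Conserve mass number: 238 = 113 + 121 + k, so k = 238 − 234 = 4.
Check atomic number: 93 = 45 + 48 + 0 = 93. ✓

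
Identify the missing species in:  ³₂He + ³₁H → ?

Li-6

Conserve mass number: 3 + 3 = A, so A = 6.
Conserve atomic number: 2 + 1 = Z, so Z = 3.
Z = 3 is lithium, so the species is ⁶₃Li.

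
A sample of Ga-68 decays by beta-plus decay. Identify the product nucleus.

Beta-plus decay: mass number changes by +0, atomic number by -1.
A: 68 = 68; Z: 31 − 1 = 30.
Z = 30 is zinc, so the daughter is Zn-68.

Zn-68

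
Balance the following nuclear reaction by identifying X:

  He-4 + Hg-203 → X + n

Pb-206

Conserve mass number: 4 + 203 = A + 1, so A = 206.
Conserve atomic number: 2 + 80 = Z + 0, so Z = 82.
Z = 82 is lead, so the species is Pb-206.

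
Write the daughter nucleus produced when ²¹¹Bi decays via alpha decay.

Tl-207

Alpha decay: mass number changes by -4, atomic number by -2.
A: 211 − 4 = 207; Z: 83 − 2 = 81.
Z = 81 is thallium, so the daughter is ²⁰⁷Tl.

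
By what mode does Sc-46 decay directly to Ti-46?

ΔA = 46 − 46 = 0; ΔZ = 22 − 21 = +1.
A is unchanged and Z rises by 1 — a neutron has become a proton (β⁻ decay).

beta-minus decay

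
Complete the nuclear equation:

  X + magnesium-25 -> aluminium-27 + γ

Conserve mass number: A + 25 = 27 + 0, so A = 2.
Conserve atomic number: Z + 12 = 13 + 0, so Z = 1.
A = 2 and Z = 1 is hydrogen-2 — a deuteron.

deuteron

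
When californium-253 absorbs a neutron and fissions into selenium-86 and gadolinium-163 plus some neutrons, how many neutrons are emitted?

5

Conserve mass number: 254 = 86 + 163 + k, so k = 254 − 249 = 5.
Check atomic number: 98 = 34 + 64 + 0 = 98. ✓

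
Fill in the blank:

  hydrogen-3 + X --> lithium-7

Conserve mass number: 3 + A = 7, so A = 4.
Conserve atomic number: 1 + Z = 3, so Z = 2.
A = 4 and Z = 2 is helium-4 — an alpha particle.

alpha particle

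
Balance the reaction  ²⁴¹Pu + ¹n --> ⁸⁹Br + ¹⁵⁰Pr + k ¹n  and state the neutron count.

Conserve mass number: 242 = 89 + 150 + k, so k = 242 − 239 = 3.
Check atomic number: 94 = 35 + 59 + 0 = 94. ✓

3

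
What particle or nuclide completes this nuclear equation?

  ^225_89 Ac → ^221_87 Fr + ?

Conserve mass number: 225 = 221 + A, so A = 4.
Conserve atomic number: 89 = 87 + Z, so Z = 2.
A = 4 and Z = 2 is ^4_2 He — an alpha particle.

alpha particle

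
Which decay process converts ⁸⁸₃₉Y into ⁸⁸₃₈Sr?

ΔA = 88 − 88 = 0; ΔZ = 38 − 39 = -1.
A is unchanged and Z drops by 1 — a proton has become a neutron (β⁺ emission or electron capture).

beta-plus decay or electron capture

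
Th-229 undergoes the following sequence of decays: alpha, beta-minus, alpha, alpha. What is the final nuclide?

At-217

Start: (A, Z) = (229, 90).
After α: (225, 88).
After β⁻: (225, 89).
After α: (221, 87).
After α: (217, 85).
Z = 85 is astatine.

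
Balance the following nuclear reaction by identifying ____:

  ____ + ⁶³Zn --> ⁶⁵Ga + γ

deuteron

Conserve mass number: A + 63 = 65 + 0, so A = 2.
Conserve atomic number: Z + 30 = 31 + 0, so Z = 1.
A = 2 and Z = 1 is ²H — a deuteron.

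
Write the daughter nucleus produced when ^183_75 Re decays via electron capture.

W-183

Electron capture: mass number changes by +0, atomic number by -1.
A: 183 = 183; Z: 75 − 1 = 74.
Z = 74 is tungsten, so the daughter is ^183_74 W.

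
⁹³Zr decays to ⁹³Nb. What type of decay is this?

beta-minus decay

ΔA = 93 − 93 = 0; ΔZ = 41 − 40 = +1.
A is unchanged and Z rises by 1 — a neutron has become a proton (β⁻ decay).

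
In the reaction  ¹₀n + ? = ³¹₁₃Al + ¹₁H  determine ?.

Conserve mass number: 1 + A = 31 + 1, so A = 31.
Conserve atomic number: 0 + Z = 13 + 1, so Z = 14.
Z = 14 is silicon, so the species is ³¹₁₄Si.

Si-31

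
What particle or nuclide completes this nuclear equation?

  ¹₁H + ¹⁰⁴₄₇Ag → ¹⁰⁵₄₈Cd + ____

gamma ray

Conserve mass number: 1 + 104 = 105 + A, so A = 0.
Conserve atomic number: 1 + 47 = 48 + Z, so Z = 0.
A = 0 and Z = 0 is ⁰₀γ — a gamma ray.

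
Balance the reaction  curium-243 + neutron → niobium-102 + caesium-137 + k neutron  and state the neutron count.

5

Conserve mass number: 244 = 102 + 137 + k, so k = 244 − 239 = 5.
Check atomic number: 96 = 41 + 55 + 0 = 96. ✓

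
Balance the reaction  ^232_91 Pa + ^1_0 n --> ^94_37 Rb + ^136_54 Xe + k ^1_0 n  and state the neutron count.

Conserve mass number: 233 = 94 + 136 + k, so k = 233 − 230 = 3.
Check atomic number: 91 = 37 + 54 + 0 = 91. ✓

3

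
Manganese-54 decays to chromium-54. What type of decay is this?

beta-plus decay or electron capture

ΔA = 54 − 54 = 0; ΔZ = 24 − 25 = -1.
A is unchanged and Z drops by 1 — a proton has become a neutron (β⁺ emission or electron capture).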